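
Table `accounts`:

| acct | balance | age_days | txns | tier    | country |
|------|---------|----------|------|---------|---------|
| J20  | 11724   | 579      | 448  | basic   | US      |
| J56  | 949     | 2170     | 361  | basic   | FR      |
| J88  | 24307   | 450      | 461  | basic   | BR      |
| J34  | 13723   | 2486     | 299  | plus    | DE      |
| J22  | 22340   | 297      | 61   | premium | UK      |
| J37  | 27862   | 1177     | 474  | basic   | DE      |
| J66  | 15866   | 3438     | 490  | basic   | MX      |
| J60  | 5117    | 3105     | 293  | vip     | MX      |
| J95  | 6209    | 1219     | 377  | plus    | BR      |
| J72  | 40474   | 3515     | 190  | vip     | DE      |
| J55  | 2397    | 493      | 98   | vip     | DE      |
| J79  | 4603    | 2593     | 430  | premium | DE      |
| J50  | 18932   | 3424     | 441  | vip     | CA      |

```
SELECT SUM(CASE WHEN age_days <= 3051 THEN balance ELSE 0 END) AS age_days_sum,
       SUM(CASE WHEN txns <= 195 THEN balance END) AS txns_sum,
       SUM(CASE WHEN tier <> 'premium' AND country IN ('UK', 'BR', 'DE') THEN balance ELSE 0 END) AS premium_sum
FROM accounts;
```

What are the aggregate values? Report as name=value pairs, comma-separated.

age_days_sum=114114, txns_sum=65211, premium_sum=114972

[age_days_sum: age_days <= 3051]
acct=J20: ✓ → 11724
acct=J56: ✓ → 949
acct=J88: ✓ → 24307
acct=J34: ✓ → 13723
acct=J22: ✓ → 22340
acct=J37: ✓ → 27862
acct=J66: ✗
acct=J60: ✗
acct=J95: ✓ → 6209
acct=J72: ✗
acct=J55: ✓ → 2397
acct=J79: ✓ → 4603
acct=J50: ✗
age_days_sum = 11724 + 949 + 24307 + 13723 + 22340 + 27862 + 6209 + 2397 + 4603 = 114114
—
[txns_sum: txns <= 195]
acct=J20: ✗
acct=J56: ✗
acct=J88: ✗
acct=J34: ✗
acct=J22: ✓ → 22340
acct=J37: ✗
acct=J66: ✗
acct=J60: ✗
acct=J95: ✗
acct=J72: ✓ → 40474
acct=J55: ✓ → 2397
acct=J79: ✗
acct=J50: ✗
txns_sum = 22340 + 40474 + 2397 = 65211
—
[premium_sum: tier <> 'premium' AND country IN ('UK', 'BR', 'DE')]
acct=J20: ✗
acct=J56: ✗
acct=J88: ✓ → 24307
acct=J34: ✓ → 13723
acct=J22: ✗
acct=J37: ✓ → 27862
acct=J66: ✗
acct=J60: ✗
acct=J95: ✓ → 6209
acct=J72: ✓ → 40474
acct=J55: ✓ → 2397
acct=J79: ✗
acct=J50: ✗
premium_sum = 24307 + 13723 + 27862 + 6209 + 40474 + 2397 = 114972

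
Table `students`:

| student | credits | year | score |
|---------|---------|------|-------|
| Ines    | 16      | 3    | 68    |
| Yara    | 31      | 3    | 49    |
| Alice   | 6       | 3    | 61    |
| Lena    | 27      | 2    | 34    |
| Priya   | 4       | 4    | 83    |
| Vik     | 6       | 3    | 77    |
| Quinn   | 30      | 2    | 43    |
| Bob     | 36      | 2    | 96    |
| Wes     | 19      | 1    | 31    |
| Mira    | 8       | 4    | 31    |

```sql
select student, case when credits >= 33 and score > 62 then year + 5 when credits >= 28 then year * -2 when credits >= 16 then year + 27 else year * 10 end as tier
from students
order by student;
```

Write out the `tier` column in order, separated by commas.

30, 7, 30, 29, 40, 40, -4, 30, 28, -6

student=Alice: ELSE → 30
student=Bob: credits >= 33 and score > 62 → 7
student=Ines: credits >= 16 → 30
student=Lena: credits >= 16 → 29
student=Mira: ELSE → 40
student=Priya: ELSE → 40
student=Quinn: credits >= 28 → -4
student=Vik: ELSE → 30
student=Wes: credits >= 16 → 28
student=Yara: credits >= 28 → -6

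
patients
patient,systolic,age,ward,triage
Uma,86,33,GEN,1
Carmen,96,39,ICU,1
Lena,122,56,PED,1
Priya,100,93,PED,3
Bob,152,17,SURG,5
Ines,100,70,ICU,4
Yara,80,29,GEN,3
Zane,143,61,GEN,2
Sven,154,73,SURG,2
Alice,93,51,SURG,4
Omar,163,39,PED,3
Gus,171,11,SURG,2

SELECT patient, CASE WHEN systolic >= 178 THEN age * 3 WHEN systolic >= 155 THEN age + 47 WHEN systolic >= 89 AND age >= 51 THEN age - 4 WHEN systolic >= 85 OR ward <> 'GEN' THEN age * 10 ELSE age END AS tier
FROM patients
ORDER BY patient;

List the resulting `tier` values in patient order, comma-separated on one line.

47, 170, 390, 58, 66, 52, 86, 89, 69, 330, 29, 57

patient=Alice: systolic >= 89 AND age >= 51 → 47
patient=Bob: systolic >= 85 OR ward <> 'GEN' → 170
patient=Carmen: systolic >= 85 OR ward <> 'GEN' → 390
patient=Gus: systolic >= 155 → 58
patient=Ines: systolic >= 89 AND age >= 51 → 66
patient=Lena: systolic >= 89 AND age >= 51 → 52
patient=Omar: systolic >= 155 → 86
patient=Priya: systolic >= 89 AND age >= 51 → 89
patient=Sven: systolic >= 89 AND age >= 51 → 69
patient=Uma: systolic >= 85 OR ward <> 'GEN' → 330
patient=Yara: ELSE → 29
patient=Zane: systolic >= 89 AND age >= 51 → 57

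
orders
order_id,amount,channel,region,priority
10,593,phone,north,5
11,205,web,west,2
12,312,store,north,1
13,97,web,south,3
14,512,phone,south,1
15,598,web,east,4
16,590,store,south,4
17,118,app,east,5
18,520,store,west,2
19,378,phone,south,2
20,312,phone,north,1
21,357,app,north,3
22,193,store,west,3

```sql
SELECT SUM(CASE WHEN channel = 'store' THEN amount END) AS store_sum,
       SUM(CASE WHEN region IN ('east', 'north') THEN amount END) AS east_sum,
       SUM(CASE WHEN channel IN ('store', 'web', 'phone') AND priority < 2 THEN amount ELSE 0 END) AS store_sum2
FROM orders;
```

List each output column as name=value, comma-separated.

store_sum=1615, east_sum=2290, store_sum2=1136

[store_sum: channel = 'store']
order_id=10: ✗
order_id=11: ✗
order_id=12: ✓ → 312
order_id=13: ✗
order_id=14: ✗
order_id=15: ✗
order_id=16: ✓ → 590
order_id=17: ✗
order_id=18: ✓ → 520
order_id=19: ✗
order_id=20: ✗
order_id=21: ✗
order_id=22: ✓ → 193
store_sum = 312 + 590 + 520 + 193 = 1615
—
[east_sum: region IN ('east', 'north')]
order_id=10: ✓ → 593
order_id=11: ✗
order_id=12: ✓ → 312
order_id=13: ✗
order_id=14: ✗
order_id=15: ✓ → 598
order_id=16: ✗
order_id=17: ✓ → 118
order_id=18: ✗
order_id=19: ✗
order_id=20: ✓ → 312
order_id=21: ✓ → 357
order_id=22: ✗
east_sum = 593 + 312 + 598 + 118 + 312 + 357 = 2290
—
[store_sum2: channel IN ('store', 'web', 'phone') AND priority < 2]
order_id=10: ✗
order_id=11: ✗
order_id=12: ✓ → 312
order_id=13: ✗
order_id=14: ✓ → 512
order_id=15: ✗
order_id=16: ✗
order_id=17: ✗
order_id=18: ✗
order_id=19: ✗
order_id=20: ✓ → 312
order_id=21: ✗
order_id=22: ✗
store_sum2 = 312 + 512 + 312 = 1136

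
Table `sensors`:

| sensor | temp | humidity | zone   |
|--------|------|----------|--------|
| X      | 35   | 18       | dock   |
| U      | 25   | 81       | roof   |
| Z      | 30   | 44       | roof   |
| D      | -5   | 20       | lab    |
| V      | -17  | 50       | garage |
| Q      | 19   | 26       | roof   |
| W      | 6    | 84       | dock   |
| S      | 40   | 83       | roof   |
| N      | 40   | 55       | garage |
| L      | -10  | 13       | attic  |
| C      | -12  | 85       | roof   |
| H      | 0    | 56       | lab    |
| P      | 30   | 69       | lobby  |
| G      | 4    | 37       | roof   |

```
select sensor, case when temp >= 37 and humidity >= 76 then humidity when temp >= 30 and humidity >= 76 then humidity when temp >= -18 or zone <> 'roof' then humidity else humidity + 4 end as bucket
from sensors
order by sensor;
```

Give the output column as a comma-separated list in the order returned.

sensor=C: temp >= -18 or zone <> 'roof' → 85
sensor=D: temp >= -18 or zone <> 'roof' → 20
sensor=G: temp >= -18 or zone <> 'roof' → 37
sensor=H: temp >= -18 or zone <> 'roof' → 56
sensor=L: temp >= -18 or zone <> 'roof' → 13
sensor=N: temp >= -18 or zone <> 'roof' → 55
sensor=P: temp >= -18 or zone <> 'roof' → 69
sensor=Q: temp >= -18 or zone <> 'roof' → 26
sensor=S: temp >= 37 and humidity >= 76 → 83
sensor=U: temp >= -18 or zone <> 'roof' → 81
sensor=V: temp >= -18 or zone <> 'roof' → 50
sensor=W: temp >= -18 or zone <> 'roof' → 84
sensor=X: temp >= -18 or zone <> 'roof' → 18
sensor=Z: temp >= -18 or zone <> 'roof' → 44

85, 20, 37, 56, 13, 55, 69, 26, 83, 81, 50, 84, 18, 44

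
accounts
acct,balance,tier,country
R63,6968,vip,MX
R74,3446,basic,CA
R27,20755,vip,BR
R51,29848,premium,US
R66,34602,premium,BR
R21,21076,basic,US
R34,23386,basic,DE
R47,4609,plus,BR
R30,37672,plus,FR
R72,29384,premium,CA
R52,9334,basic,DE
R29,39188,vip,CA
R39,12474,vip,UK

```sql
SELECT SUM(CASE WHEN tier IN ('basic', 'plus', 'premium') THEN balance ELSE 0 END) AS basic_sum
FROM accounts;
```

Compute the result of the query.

acct=R63: ✗
acct=R74: ✓ → 3446
acct=R27: ✗
acct=R51: ✓ → 29848
acct=R66: ✓ → 34602
acct=R21: ✓ → 21076
acct=R34: ✓ → 23386
acct=R47: ✓ → 4609
acct=R30: ✓ → 37672
acct=R72: ✓ → 29384
acct=R52: ✓ → 9334
acct=R29: ✗
acct=R39: ✗
basic_sum = 3446 + 29848 + 34602 + 21076 + 23386 + 4609 + 37672 + 29384 + 9334 = 193357

193357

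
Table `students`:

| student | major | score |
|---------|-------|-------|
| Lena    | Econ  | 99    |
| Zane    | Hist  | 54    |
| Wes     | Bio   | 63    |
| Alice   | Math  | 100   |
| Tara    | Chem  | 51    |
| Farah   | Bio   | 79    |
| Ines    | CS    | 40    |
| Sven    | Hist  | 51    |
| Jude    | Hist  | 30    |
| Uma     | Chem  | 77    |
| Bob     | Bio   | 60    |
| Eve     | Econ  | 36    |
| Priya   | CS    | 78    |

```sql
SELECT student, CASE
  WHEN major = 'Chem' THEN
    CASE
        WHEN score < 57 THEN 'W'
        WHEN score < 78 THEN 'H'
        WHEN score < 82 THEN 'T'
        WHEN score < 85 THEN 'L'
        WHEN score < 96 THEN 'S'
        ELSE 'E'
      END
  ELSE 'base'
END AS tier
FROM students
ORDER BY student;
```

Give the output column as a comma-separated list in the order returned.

student=Alice: major='Math' → outer ELSE → base
student=Bob: major='Bio' → outer ELSE → base
student=Eve: major='Econ' → outer ELSE → base
student=Farah: major='Bio' → outer ELSE → base
student=Ines: major='CS' → outer ELSE → base
student=Jude: major='Hist' → outer ELSE → base
student=Lena: major='Econ' → outer ELSE → base
student=Priya: major='CS' → outer ELSE → base
student=Sven: major='Hist' → outer ELSE → base
student=Tara: major='Chem' → inner[score < 57] → W
student=Uma: major='Chem' → inner[score < 78] → H
student=Wes: major='Bio' → outer ELSE → base
student=Zane: major='Hist' → outer ELSE → base

base, base, base, base, base, base, base, base, base, W, H, base, base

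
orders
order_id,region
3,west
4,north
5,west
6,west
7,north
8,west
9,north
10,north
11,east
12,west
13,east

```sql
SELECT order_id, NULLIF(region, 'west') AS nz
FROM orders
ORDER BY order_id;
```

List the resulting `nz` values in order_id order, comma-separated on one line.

NULL, north, NULL, NULL, north, NULL, north, north, east, NULL, east

order_id=3: region=west vs west: equal → NULL
order_id=4: region=north vs west: differ → north
order_id=5: region=west vs west: equal → NULL
order_id=6: region=west vs west: equal → NULL
order_id=7: region=north vs west: differ → north
order_id=8: region=west vs west: equal → NULL
order_id=9: region=north vs west: differ → north
order_id=10: region=north vs west: differ → north
order_id=11: region=east vs west: differ → east
order_id=12: region=west vs west: equal → NULL
order_id=13: region=east vs west: differ → east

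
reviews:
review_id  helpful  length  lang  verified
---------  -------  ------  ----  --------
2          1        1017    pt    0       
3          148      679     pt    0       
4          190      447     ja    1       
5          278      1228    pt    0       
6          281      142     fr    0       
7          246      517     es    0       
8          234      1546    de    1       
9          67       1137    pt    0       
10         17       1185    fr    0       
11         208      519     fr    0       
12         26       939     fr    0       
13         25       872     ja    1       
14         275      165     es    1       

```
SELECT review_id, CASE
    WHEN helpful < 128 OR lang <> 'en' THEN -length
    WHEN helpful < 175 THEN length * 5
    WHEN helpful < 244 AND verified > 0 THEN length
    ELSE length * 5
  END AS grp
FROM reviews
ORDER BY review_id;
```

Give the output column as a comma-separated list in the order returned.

-1017, -679, -447, -1228, -142, -517, -1546, -1137, -1185, -519, -939, -872, -165

review_id=2: helpful < 128 OR lang <> 'en' → -1017
review_id=3: helpful < 128 OR lang <> 'en' → -679
review_id=4: helpful < 128 OR lang <> 'en' → -447
review_id=5: helpful < 128 OR lang <> 'en' → -1228
review_id=6: helpful < 128 OR lang <> 'en' → -142
review_id=7: helpful < 128 OR lang <> 'en' → -517
review_id=8: helpful < 128 OR lang <> 'en' → -1546
review_id=9: helpful < 128 OR lang <> 'en' → -1137
review_id=10: helpful < 128 OR lang <> 'en' → -1185
review_id=11: helpful < 128 OR lang <> 'en' → -519
review_id=12: helpful < 128 OR lang <> 'en' → -939
review_id=13: helpful < 128 OR lang <> 'en' → -872
review_id=14: helpful < 128 OR lang <> 'en' → -165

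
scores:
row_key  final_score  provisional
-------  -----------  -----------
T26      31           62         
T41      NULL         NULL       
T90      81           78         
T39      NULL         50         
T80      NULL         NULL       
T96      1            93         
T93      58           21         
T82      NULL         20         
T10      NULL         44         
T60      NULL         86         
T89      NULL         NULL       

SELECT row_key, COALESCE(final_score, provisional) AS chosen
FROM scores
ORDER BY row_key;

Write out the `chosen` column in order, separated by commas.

44, 31, 50, NULL, 86, NULL, 20, NULL, 81, 58, 1

row_key=T10: final_score=NULL, provisional=44 → 44
row_key=T26: final_score=31 → 31
row_key=T39: final_score=NULL, provisional=50 → 50
row_key=T41: final_score=NULL, provisional=NULL (all NULL) → NULL
row_key=T60: final_score=NULL, provisional=86 → 86
row_key=T80: final_score=NULL, provisional=NULL (all NULL) → NULL
row_key=T82: final_score=NULL, provisional=20 → 20
row_key=T89: final_score=NULL, provisional=NULL (all NULL) → NULL
row_key=T90: final_score=81 → 81
row_key=T93: final_score=58 → 58
row_key=T96: final_score=1 → 1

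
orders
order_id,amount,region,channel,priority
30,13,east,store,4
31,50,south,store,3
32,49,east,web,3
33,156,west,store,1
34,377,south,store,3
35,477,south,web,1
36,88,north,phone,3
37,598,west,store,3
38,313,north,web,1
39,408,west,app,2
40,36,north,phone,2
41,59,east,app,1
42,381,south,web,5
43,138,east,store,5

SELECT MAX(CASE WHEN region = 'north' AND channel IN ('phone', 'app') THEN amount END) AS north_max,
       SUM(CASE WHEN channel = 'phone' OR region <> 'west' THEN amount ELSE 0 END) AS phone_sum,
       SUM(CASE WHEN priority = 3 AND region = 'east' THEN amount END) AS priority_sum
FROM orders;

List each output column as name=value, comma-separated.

north_max=88, phone_sum=1981, priority_sum=49

[north_max: region = 'north' AND channel IN ('phone', 'app')]
order_id=30: ✗
order_id=31: ✗
order_id=32: ✗
order_id=33: ✗
order_id=34: ✗
order_id=35: ✗
order_id=36: ✓ → 88
order_id=37: ✗
order_id=38: ✗
order_id=39: ✗
order_id=40: ✓ → 36
order_id=41: ✗
order_id=42: ✗
order_id=43: ✗
north_max = MAX(88, 36) = 88
—
[phone_sum: channel = 'phone' OR region <> 'west']
order_id=30: ✓ → 13
order_id=31: ✓ → 50
order_id=32: ✓ → 49
order_id=33: ✗
order_id=34: ✓ → 377
order_id=35: ✓ → 477
order_id=36: ✓ → 88
order_id=37: ✗
order_id=38: ✓ → 313
order_id=39: ✗
order_id=40: ✓ → 36
order_id=41: ✓ → 59
order_id=42: ✓ → 381
order_id=43: ✓ → 138
phone_sum = 13 + 50 + 49 + 377 + 477 + 88 + 313 + 36 + 59 + 381 + 138 = 1981
—
[priority_sum: priority = 3 AND region = 'east']
order_id=30: ✗
order_id=31: ✗
order_id=32: ✓ → 49
order_id=33: ✗
order_id=34: ✗
order_id=35: ✗
order_id=36: ✗
order_id=37: ✗
order_id=38: ✗
order_id=39: ✗
order_id=40: ✗
order_id=41: ✗
order_id=42: ✗
order_id=43: ✗
priority_sum = 49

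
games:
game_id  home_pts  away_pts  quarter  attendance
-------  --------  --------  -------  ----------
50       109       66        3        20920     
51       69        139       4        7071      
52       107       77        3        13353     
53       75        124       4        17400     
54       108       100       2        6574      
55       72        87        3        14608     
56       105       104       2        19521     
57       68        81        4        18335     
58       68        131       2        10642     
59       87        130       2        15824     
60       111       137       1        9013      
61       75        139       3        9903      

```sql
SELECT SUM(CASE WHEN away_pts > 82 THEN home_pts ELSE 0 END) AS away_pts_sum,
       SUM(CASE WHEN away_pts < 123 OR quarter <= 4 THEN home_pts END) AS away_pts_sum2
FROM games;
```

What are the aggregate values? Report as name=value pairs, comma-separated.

[away_pts_sum: away_pts > 82]
game_id=50: ✗
game_id=51: ✓ → 69
game_id=52: ✗
game_id=53: ✓ → 75
game_id=54: ✓ → 108
game_id=55: ✓ → 72
game_id=56: ✓ → 105
game_id=57: ✗
game_id=58: ✓ → 68
game_id=59: ✓ → 87
game_id=60: ✓ → 111
game_id=61: ✓ → 75
away_pts_sum = 69 + 75 + 108 + 72 + 105 + 68 + 87 + 111 + 75 = 770
—
[away_pts_sum2: away_pts < 123 OR quarter <= 4]
game_id=50: ✓ → 109
game_id=51: ✓ → 69
game_id=52: ✓ → 107
game_id=53: ✓ → 75
game_id=54: ✓ → 108
game_id=55: ✓ → 72
game_id=56: ✓ → 105
game_id=57: ✓ → 68
game_id=58: ✓ → 68
game_id=59: ✓ → 87
game_id=60: ✓ → 111
game_id=61: ✓ → 75
away_pts_sum2 = 109 + 69 + 107 + 75 + 108 + 72 + 105 + 68 + 68 + 87 + 111 + 75 = 1054

away_pts_sum=770, away_pts_sum2=1054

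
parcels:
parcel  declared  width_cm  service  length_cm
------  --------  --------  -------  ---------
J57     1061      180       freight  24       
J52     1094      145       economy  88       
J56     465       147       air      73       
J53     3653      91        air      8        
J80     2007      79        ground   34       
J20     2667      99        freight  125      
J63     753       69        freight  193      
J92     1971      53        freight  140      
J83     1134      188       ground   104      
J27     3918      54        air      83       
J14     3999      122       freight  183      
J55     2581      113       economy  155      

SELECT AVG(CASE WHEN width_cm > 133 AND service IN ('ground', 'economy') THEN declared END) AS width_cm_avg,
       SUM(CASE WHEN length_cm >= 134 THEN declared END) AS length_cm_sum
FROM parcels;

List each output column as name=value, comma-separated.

width_cm_avg=1114, length_cm_sum=9304

[width_cm_avg: width_cm > 133 AND service IN ('ground', 'economy')]
parcel=J57: ✗
parcel=J52: ✓ → 1094
parcel=J56: ✗
parcel=J53: ✗
parcel=J80: ✗
parcel=J20: ✗
parcel=J63: ✗
parcel=J92: ✗
parcel=J83: ✓ → 1134
parcel=J27: ✗
parcel=J14: ✗
parcel=J55: ✗
width_cm_avg = (1094 + 1134) / 2 = 1114
—
[length_cm_sum: length_cm >= 134]
parcel=J57: ✗
parcel=J52: ✗
parcel=J56: ✗
parcel=J53: ✗
parcel=J80: ✗
parcel=J20: ✗
parcel=J63: ✓ → 753
parcel=J92: ✓ → 1971
parcel=J83: ✗
parcel=J27: ✗
parcel=J14: ✓ → 3999
parcel=J55: ✓ → 2581
length_cm_sum = 753 + 1971 + 3999 + 2581 = 9304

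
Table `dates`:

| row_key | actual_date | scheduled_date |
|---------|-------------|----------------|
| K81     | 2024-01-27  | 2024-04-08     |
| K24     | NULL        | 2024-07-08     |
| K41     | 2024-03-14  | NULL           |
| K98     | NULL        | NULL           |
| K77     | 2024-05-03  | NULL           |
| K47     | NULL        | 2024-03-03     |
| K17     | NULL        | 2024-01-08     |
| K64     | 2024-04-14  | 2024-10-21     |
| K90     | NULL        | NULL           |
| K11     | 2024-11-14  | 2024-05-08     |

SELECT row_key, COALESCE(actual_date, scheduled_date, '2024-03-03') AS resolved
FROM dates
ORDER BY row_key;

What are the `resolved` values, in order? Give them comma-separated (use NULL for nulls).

row_key=K11: actual_date=2024-11-14 → 2024-11-14
row_key=K17: actual_date=NULL, scheduled_date=2024-01-08 → 2024-01-08
row_key=K24: actual_date=NULL, scheduled_date=2024-07-08 → 2024-07-08
row_key=K41: actual_date=2024-03-14 → 2024-03-14
row_key=K47: actual_date=NULL, scheduled_date=2024-03-03 → 2024-03-03
row_key=K64: actual_date=2024-04-14 → 2024-04-14
row_key=K77: actual_date=2024-05-03 → 2024-05-03
row_key=K81: actual_date=2024-01-27 → 2024-01-27
row_key=K90: actual_date=NULL, scheduled_date=NULL, → literal 2024-03-03 → 2024-03-03
row_key=K98: actual_date=NULL, scheduled_date=NULL, → literal 2024-03-03 → 2024-03-03

2024-11-14, 2024-01-08, 2024-07-08, 2024-03-14, 2024-03-03, 2024-04-14, 2024-05-03, 2024-01-27, 2024-03-03, 2024-03-03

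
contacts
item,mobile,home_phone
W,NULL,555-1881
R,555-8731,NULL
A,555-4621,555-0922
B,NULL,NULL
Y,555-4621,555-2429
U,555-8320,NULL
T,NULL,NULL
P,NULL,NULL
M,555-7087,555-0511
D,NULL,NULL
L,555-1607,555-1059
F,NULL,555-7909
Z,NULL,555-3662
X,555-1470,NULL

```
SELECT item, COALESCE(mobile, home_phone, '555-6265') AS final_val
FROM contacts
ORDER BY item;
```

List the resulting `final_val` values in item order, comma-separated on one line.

555-4621, 555-6265, 555-6265, 555-7909, 555-1607, 555-7087, 555-6265, 555-8731, 555-6265, 555-8320, 555-1881, 555-1470, 555-4621, 555-3662

item=A: mobile=555-4621 → 555-4621
item=B: mobile=NULL, home_phone=NULL, → literal 555-6265 → 555-6265
item=D: mobile=NULL, home_phone=NULL, → literal 555-6265 → 555-6265
item=F: mobile=NULL, home_phone=555-7909 → 555-7909
item=L: mobile=555-1607 → 555-1607
item=M: mobile=555-7087 → 555-7087
item=P: mobile=NULL, home_phone=NULL, → literal 555-6265 → 555-6265
item=R: mobile=555-8731 → 555-8731
item=T: mobile=NULL, home_phone=NULL, → literal 555-6265 → 555-6265
item=U: mobile=555-8320 → 555-8320
item=W: mobile=NULL, home_phone=555-1881 → 555-1881
item=X: mobile=555-1470 → 555-1470
item=Y: mobile=555-4621 → 555-4621
item=Z: mobile=NULL, home_phone=555-3662 → 555-3662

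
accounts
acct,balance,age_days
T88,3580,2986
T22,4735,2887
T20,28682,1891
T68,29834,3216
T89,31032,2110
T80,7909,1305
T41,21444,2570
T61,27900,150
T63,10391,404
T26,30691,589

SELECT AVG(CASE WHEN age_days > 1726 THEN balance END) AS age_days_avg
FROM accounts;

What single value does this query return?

acct=T88: ✓ → 3580
acct=T22: ✓ → 4735
acct=T20: ✓ → 28682
acct=T68: ✓ → 29834
acct=T89: ✓ → 31032
acct=T80: ✗
acct=T41: ✓ → 21444
acct=T61: ✗
acct=T63: ✗
acct=T26: ✗
age_days_avg = (3580 + 4735 + 28682 + 29834 + 31032 + 21444) / 6 = 19884.5

19884.5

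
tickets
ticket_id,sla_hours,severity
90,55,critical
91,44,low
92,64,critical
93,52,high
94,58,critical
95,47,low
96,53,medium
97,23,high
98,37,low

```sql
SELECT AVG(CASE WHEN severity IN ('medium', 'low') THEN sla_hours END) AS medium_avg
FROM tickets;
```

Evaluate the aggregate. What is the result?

45.25

ticket_id=90: ✗
ticket_id=91: ✓ → 44
ticket_id=92: ✗
ticket_id=93: ✗
ticket_id=94: ✗
ticket_id=95: ✓ → 47
ticket_id=96: ✓ → 53
ticket_id=97: ✗
ticket_id=98: ✓ → 37
medium_avg = (44 + 47 + 53 + 37) / 4 = 45.25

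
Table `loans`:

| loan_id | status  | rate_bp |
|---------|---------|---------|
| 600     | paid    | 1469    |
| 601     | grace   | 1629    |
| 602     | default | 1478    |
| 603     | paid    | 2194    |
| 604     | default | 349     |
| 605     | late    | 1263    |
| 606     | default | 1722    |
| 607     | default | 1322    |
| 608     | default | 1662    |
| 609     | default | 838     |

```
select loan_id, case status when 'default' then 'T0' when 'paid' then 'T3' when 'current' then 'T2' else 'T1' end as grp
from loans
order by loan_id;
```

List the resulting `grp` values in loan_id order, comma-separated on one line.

T3, T1, T0, T3, T0, T1, T0, T0, T0, T0

loan_id=600: status='paid' → T3
loan_id=601: ELSE → T1
loan_id=602: status='default' → T0
loan_id=603: status='paid' → T3
loan_id=604: status='default' → T0
loan_id=605: ELSE → T1
loan_id=606: status='default' → T0
loan_id=607: status='default' → T0
loan_id=608: status='default' → T0
loan_id=609: status='default' → T0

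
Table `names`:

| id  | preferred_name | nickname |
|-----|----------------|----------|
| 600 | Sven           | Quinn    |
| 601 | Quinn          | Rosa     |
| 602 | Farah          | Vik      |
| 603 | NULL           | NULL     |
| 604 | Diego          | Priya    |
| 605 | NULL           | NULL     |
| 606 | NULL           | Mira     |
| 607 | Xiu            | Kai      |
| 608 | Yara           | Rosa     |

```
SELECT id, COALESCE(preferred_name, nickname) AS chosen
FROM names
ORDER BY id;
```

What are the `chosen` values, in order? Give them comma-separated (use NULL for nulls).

Sven, Quinn, Farah, NULL, Diego, NULL, Mira, Xiu, Yara

id=600: preferred_name=Sven → Sven
id=601: preferred_name=Quinn → Quinn
id=602: preferred_name=Farah → Farah
id=603: preferred_name=NULL, nickname=NULL (all NULL) → NULL
id=604: preferred_name=Diego → Diego
id=605: preferred_name=NULL, nickname=NULL (all NULL) → NULL
id=606: preferred_name=NULL, nickname=Mira → Mira
id=607: preferred_name=Xiu → Xiu
id=608: preferred_name=Yara → Yara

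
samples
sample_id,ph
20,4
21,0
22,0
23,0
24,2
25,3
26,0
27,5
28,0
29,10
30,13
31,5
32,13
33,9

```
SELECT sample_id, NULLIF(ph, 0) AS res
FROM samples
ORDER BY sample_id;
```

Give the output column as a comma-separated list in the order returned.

4, NULL, NULL, NULL, 2, 3, NULL, 5, NULL, 10, 13, 5, 13, 9

sample_id=20: ph=4 vs 0: differ → 4
sample_id=21: ph=0 vs 0: equal → NULL
sample_id=22: ph=0 vs 0: equal → NULL
sample_id=23: ph=0 vs 0: equal → NULL
sample_id=24: ph=2 vs 0: differ → 2
sample_id=25: ph=3 vs 0: differ → 3
sample_id=26: ph=0 vs 0: equal → NULL
sample_id=27: ph=5 vs 0: differ → 5
sample_id=28: ph=0 vs 0: equal → NULL
sample_id=29: ph=10 vs 0: differ → 10
sample_id=30: ph=13 vs 0: differ → 13
sample_id=31: ph=5 vs 0: differ → 5
sample_id=32: ph=13 vs 0: differ → 13
sample_id=33: ph=9 vs 0: differ → 9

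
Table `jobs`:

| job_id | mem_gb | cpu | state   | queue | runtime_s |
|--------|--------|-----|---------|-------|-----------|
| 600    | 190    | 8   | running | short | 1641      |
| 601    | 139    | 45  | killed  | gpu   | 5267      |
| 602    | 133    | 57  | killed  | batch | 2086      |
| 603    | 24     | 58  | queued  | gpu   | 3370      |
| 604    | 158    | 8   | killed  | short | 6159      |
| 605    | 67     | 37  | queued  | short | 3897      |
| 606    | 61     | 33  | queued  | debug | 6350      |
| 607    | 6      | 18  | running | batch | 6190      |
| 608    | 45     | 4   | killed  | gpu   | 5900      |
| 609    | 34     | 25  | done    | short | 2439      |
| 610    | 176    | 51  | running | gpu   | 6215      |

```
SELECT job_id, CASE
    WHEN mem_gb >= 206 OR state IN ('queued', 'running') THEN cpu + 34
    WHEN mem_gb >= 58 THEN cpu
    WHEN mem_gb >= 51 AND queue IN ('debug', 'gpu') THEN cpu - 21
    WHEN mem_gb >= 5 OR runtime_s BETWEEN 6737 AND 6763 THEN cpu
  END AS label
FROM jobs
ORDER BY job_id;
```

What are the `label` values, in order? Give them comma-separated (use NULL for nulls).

job_id=600: mem_gb >= 206 OR state IN ('queued', 'running') → 42
job_id=601: mem_gb >= 58 → 45
job_id=602: mem_gb >= 58 → 57
job_id=603: mem_gb >= 206 OR state IN ('queued', 'running') → 92
job_id=604: mem_gb >= 58 → 8
job_id=605: mem_gb >= 206 OR state IN ('queued', 'running') → 71
job_id=606: mem_gb >= 206 OR state IN ('queued', 'running') → 67
job_id=607: mem_gb >= 206 OR state IN ('queued', 'running') → 52
job_id=608: mem_gb >= 5 OR runtime_s BETWEEN 6737 AND 6763 → 4
job_id=609: mem_gb >= 5 OR runtime_s BETWEEN 6737 AND 6763 → 25
job_id=610: mem_gb >= 206 OR state IN ('queued', 'running') → 85

42, 45, 57, 92, 8, 71, 67, 52, 4, 25, 85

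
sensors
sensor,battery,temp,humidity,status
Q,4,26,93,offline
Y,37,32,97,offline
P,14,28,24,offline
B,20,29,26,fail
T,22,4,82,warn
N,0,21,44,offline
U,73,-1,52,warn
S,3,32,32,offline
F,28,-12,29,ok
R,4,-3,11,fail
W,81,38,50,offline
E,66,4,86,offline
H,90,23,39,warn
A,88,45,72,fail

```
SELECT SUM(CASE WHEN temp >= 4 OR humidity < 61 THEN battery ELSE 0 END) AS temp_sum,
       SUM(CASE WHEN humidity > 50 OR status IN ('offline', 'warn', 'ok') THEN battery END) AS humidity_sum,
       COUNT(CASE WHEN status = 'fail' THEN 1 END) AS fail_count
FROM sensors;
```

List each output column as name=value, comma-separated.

temp_sum=530, humidity_sum=506, fail_count=3

[temp_sum: temp >= 4 OR humidity < 61]
sensor=Q: ✓ → 4
sensor=Y: ✓ → 37
sensor=P: ✓ → 14
sensor=B: ✓ → 20
sensor=T: ✓ → 22
sensor=N: ✓ → 0
sensor=U: ✓ → 73
sensor=S: ✓ → 3
sensor=F: ✓ → 28
sensor=R: ✓ → 4
sensor=W: ✓ → 81
sensor=E: ✓ → 66
sensor=H: ✓ → 90
sensor=A: ✓ → 88
temp_sum = 4 + 37 + 14 + 20 + 22 + 73 + 3 + 28 + 4 + 81 + 66 + 90 + 88 = 530
—
[humidity_sum: humidity > 50 OR status IN ('offline', 'warn', 'ok')]
sensor=Q: ✓ → 4
sensor=Y: ✓ → 37
sensor=P: ✓ → 14
sensor=B: ✗
sensor=T: ✓ → 22
sensor=N: ✓ → 0
sensor=U: ✓ → 73
sensor=S: ✓ → 3
sensor=F: ✓ → 28
sensor=R: ✗
sensor=W: ✓ → 81
sensor=E: ✓ → 66
sensor=H: ✓ → 90
sensor=A: ✓ → 88
humidity_sum = 4 + 37 + 14 + 22 + 73 + 3 + 28 + 81 + 66 + 90 + 88 = 506
—
[fail_count: status = 'fail']
sensor=Q: ✗
sensor=Y: ✗
sensor=P: ✗
sensor=B: ✓ → 1
sensor=T: ✗
sensor=N: ✗
sensor=U: ✗
sensor=S: ✗
sensor=F: ✗
sensor=R: ✓ → 1
sensor=W: ✗
sensor=E: ✗
sensor=H: ✗
sensor=A: ✓ → 1
fail_count = COUNT(1, 1, 1) = 3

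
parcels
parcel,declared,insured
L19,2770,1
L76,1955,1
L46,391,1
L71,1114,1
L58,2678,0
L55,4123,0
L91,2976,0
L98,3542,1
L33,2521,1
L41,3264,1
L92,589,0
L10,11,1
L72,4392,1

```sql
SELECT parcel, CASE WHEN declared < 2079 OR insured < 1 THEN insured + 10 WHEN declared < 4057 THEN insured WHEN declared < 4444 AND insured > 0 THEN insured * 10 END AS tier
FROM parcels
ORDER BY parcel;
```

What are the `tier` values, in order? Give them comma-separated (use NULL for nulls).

11, 1, 1, 1, 11, 10, 10, 11, 10, 11, 10, 10, 1

parcel=L10: declared < 2079 OR insured < 1 → 11
parcel=L19: declared < 4057 → 1
parcel=L33: declared < 4057 → 1
parcel=L41: declared < 4057 → 1
parcel=L46: declared < 2079 OR insured < 1 → 11
parcel=L55: declared < 2079 OR insured < 1 → 10
parcel=L58: declared < 2079 OR insured < 1 → 10
parcel=L71: declared < 2079 OR insured < 1 → 11
parcel=L72: declared < 4444 AND insured > 0 → 10
parcel=L76: declared < 2079 OR insured < 1 → 11
parcel=L91: declared < 2079 OR insured < 1 → 10
parcel=L92: declared < 2079 OR insured < 1 → 10
parcel=L98: declared < 4057 → 1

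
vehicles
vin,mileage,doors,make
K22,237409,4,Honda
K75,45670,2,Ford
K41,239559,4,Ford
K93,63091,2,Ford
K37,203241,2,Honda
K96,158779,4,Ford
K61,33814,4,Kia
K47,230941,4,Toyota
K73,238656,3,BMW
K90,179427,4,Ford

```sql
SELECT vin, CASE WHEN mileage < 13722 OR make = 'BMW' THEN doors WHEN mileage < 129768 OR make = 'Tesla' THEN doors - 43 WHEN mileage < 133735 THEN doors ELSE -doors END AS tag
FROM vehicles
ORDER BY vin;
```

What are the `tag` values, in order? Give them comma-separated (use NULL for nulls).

vin=K22: ELSE → -4
vin=K37: ELSE → -2
vin=K41: ELSE → -4
vin=K47: ELSE → -4
vin=K61: mileage < 129768 OR make = 'Tesla' → -39
vin=K73: mileage < 13722 OR make = 'BMW' → 3
vin=K75: mileage < 129768 OR make = 'Tesla' → -41
vin=K90: ELSE → -4
vin=K93: mileage < 129768 OR make = 'Tesla' → -41
vin=K96: ELSE → -4

-4, -2, -4, -4, -39, 3, -41, -4, -41, -4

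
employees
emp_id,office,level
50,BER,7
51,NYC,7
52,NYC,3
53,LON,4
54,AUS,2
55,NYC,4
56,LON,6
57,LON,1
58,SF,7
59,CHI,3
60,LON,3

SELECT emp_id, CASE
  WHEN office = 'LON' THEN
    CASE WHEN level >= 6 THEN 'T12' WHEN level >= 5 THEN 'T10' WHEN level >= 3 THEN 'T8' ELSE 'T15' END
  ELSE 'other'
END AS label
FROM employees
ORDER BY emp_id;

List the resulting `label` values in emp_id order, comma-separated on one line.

emp_id=50: office='BER' → outer ELSE → other
emp_id=51: office='NYC' → outer ELSE → other
emp_id=52: office='NYC' → outer ELSE → other
emp_id=53: office='LON' → inner[level >= 3] → T8
emp_id=54: office='AUS' → outer ELSE → other
emp_id=55: office='NYC' → outer ELSE → other
emp_id=56: office='LON' → inner[level >= 6] → T12
emp_id=57: office='LON' → inner[ELSE] → T15
emp_id=58: office='SF' → outer ELSE → other
emp_id=59: office='CHI' → outer ELSE → other
emp_id=60: office='LON' → inner[level >= 3] → T8

other, other, other, T8, other, other, T12, T15, other, other, T8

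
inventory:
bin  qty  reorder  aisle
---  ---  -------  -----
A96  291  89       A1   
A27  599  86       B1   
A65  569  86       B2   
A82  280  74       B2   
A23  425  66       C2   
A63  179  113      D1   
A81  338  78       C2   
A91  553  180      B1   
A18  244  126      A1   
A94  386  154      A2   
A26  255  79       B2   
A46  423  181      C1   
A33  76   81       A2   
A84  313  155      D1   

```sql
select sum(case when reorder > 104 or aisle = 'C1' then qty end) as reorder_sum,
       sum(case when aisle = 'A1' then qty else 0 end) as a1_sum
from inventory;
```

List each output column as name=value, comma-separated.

[reorder_sum: reorder > 104 or aisle = 'C1']
bin=A96: ✗
bin=A27: ✗
bin=A65: ✗
bin=A82: ✗
bin=A23: ✗
bin=A63: ✓ → 179
bin=A81: ✗
bin=A91: ✓ → 553
bin=A18: ✓ → 244
bin=A94: ✓ → 386
bin=A26: ✗
bin=A46: ✓ → 423
bin=A33: ✗
bin=A84: ✓ → 313
reorder_sum = 179 + 553 + 244 + 386 + 423 + 313 = 2098
—
[a1_sum: aisle = 'A1']
bin=A96: ✓ → 291
bin=A27: ✗
bin=A65: ✗
bin=A82: ✗
bin=A23: ✗
bin=A63: ✗
bin=A81: ✗
bin=A91: ✗
bin=A18: ✓ → 244
bin=A94: ✗
bin=A26: ✗
bin=A46: ✗
bin=A33: ✗
bin=A84: ✗
a1_sum = 291 + 244 = 535

reorder_sum=2098, a1_sum=535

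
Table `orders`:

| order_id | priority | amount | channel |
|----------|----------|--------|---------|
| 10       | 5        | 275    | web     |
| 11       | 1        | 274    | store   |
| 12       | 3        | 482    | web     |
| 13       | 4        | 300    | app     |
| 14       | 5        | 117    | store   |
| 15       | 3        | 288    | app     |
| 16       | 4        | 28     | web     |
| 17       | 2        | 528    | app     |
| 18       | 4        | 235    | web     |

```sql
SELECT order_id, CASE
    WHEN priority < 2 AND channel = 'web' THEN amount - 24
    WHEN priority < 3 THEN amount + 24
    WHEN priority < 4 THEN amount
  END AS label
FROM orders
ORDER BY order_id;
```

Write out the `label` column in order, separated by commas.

order_id=10: (no match → NULL) → NULL
order_id=11: priority < 3 → 298
order_id=12: priority < 4 → 482
order_id=13: (no match → NULL) → NULL
order_id=14: (no match → NULL) → NULL
order_id=15: priority < 4 → 288
order_id=16: (no match → NULL) → NULL
order_id=17: priority < 3 → 552
order_id=18: (no match → NULL) → NULL

NULL, 298, 482, NULL, NULL, 288, NULL, 552, NULL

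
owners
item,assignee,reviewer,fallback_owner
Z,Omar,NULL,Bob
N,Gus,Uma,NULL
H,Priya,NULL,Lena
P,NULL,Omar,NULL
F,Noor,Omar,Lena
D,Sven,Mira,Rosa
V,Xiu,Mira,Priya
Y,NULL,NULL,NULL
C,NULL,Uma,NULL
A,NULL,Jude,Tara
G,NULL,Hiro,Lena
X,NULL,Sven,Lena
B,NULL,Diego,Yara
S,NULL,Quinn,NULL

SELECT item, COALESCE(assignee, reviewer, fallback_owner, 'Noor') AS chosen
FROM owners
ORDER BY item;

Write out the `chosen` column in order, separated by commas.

item=A: assignee=NULL, reviewer=Jude → Jude
item=B: assignee=NULL, reviewer=Diego → Diego
item=C: assignee=NULL, reviewer=Uma → Uma
item=D: assignee=Sven → Sven
item=F: assignee=Noor → Noor
item=G: assignee=NULL, reviewer=Hiro → Hiro
item=H: assignee=Priya → Priya
item=N: assignee=Gus → Gus
item=P: assignee=NULL, reviewer=Omar → Omar
item=S: assignee=NULL, reviewer=Quinn → Quinn
item=V: assignee=Xiu → Xiu
item=X: assignee=NULL, reviewer=Sven → Sven
item=Y: assignee=NULL, reviewer=NULL, fallback_owner=NULL, → literal Noor → Noor
item=Z: assignee=Omar → Omar

Jude, Diego, Uma, Sven, Noor, Hiro, Priya, Gus, Omar, Quinn, Xiu, Sven, Noor, Omar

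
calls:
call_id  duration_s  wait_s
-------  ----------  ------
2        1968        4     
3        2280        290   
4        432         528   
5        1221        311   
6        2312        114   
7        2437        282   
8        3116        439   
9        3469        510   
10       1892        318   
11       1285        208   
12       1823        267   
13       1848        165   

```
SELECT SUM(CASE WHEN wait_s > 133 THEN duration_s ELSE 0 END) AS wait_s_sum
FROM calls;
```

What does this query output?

19803

call_id=2: ✗
call_id=3: ✓ → 2280
call_id=4: ✓ → 432
call_id=5: ✓ → 1221
call_id=6: ✗
call_id=7: ✓ → 2437
call_id=8: ✓ → 3116
call_id=9: ✓ → 3469
call_id=10: ✓ → 1892
call_id=11: ✓ → 1285
call_id=12: ✓ → 1823
call_id=13: ✓ → 1848
wait_s_sum = 2280 + 432 + 1221 + 2437 + 3116 + 3469 + 1892 + 1285 + 1823 + 1848 = 19803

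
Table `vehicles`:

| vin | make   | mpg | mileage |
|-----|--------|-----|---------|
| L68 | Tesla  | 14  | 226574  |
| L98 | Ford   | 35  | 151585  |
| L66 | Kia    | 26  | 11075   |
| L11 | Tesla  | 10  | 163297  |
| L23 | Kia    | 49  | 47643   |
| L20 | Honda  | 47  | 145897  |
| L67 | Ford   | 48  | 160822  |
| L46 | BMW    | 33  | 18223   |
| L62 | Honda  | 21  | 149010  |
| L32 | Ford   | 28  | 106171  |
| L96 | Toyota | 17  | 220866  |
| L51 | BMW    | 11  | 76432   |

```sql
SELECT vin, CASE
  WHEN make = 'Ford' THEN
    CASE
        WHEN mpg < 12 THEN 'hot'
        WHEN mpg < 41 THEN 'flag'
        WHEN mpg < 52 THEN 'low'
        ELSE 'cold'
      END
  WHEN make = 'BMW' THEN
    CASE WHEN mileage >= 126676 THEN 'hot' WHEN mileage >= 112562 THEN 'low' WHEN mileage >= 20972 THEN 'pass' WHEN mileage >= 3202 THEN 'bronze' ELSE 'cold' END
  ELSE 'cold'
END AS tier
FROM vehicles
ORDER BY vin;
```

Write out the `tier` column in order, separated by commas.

cold, cold, cold, flag, bronze, pass, cold, cold, low, cold, cold, flag

vin=L11: make='Tesla' → outer ELSE → cold
vin=L20: make='Honda' → outer ELSE → cold
vin=L23: make='Kia' → outer ELSE → cold
vin=L32: make='Ford' → inner[mpg < 41] → flag
vin=L46: make='BMW' → inner[mileage >= 3202] → bronze
vin=L51: make='BMW' → inner[mileage >= 20972] → pass
vin=L62: make='Honda' → outer ELSE → cold
vin=L66: make='Kia' → outer ELSE → cold
vin=L67: make='Ford' → inner[mpg < 52] → low
vin=L68: make='Tesla' → outer ELSE → cold
vin=L96: make='Toyota' → outer ELSE → cold
vin=L98: make='Ford' → inner[mpg < 41] → flag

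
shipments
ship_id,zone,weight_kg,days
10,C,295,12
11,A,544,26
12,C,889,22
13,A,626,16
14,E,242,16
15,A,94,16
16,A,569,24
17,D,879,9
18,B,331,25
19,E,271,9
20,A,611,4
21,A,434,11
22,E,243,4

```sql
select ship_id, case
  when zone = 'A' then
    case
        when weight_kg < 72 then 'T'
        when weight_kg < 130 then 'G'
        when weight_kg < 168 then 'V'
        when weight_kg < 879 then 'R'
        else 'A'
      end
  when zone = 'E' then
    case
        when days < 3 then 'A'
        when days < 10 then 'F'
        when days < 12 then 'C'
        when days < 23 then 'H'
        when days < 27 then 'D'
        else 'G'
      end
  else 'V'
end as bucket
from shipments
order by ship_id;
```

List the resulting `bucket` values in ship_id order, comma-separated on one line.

V, R, V, R, H, G, R, V, V, F, R, R, F

ship_id=10: zone='C' → outer ELSE → V
ship_id=11: zone='A' → inner[weight_kg < 879] → R
ship_id=12: zone='C' → outer ELSE → V
ship_id=13: zone='A' → inner[weight_kg < 879] → R
ship_id=14: zone='E' → inner[days < 23] → H
ship_id=15: zone='A' → inner[weight_kg < 130] → G
ship_id=16: zone='A' → inner[weight_kg < 879] → R
ship_id=17: zone='D' → outer ELSE → V
ship_id=18: zone='B' → outer ELSE → V
ship_id=19: zone='E' → inner[days < 10] → F
ship_id=20: zone='A' → inner[weight_kg < 879] → R
ship_id=21: zone='A' → inner[weight_kg < 879] → R
ship_id=22: zone='E' → inner[days < 10] → F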